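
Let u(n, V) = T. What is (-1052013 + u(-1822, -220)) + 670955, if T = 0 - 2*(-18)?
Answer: -381022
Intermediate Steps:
T = 36 (T = 0 + 36 = 36)
u(n, V) = 36
(-1052013 + u(-1822, -220)) + 670955 = (-1052013 + 36) + 670955 = -1051977 + 670955 = -381022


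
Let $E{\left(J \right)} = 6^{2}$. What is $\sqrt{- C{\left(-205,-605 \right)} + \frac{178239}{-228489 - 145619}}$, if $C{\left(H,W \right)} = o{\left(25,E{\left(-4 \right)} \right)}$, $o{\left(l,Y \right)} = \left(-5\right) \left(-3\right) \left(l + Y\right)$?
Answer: $\frac{i \sqrt{32031787167093}}{187054} \approx 30.257 i$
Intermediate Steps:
$E{\left(J \right)} = 36$
$o{\left(l,Y \right)} = 15 Y + 15 l$ ($o{\left(l,Y \right)} = 15 \left(Y + l\right) = 15 Y + 15 l$)
$C{\left(H,W \right)} = 915$ ($C{\left(H,W \right)} = 15 \cdot 36 + 15 \cdot 25 = 540 + 375 = 915$)
$\sqrt{- C{\left(-205,-605 \right)} + \frac{178239}{-228489 - 145619}} = \sqrt{\left(-1\right) 915 + \frac{178239}{-228489 - 145619}} = \sqrt{-915 + \frac{178239}{-374108}} = \sqrt{-915 + 178239 \left(- \frac{1}{374108}\right)} = \sqrt{-915 - \frac{178239}{374108}} = \sqrt{- \frac{342487059}{374108}} = \frac{i \sqrt{32031787167093}}{187054}$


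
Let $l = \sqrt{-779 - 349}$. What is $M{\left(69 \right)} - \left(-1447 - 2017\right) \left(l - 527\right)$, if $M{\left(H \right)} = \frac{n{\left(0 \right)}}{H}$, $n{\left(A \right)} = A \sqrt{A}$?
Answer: $-1825528 + 6928 i \sqrt{282} \approx -1.8255 \cdot 10^{6} + 1.1634 \cdot 10^{5} i$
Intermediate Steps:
$n{\left(A \right)} = A^{\frac{3}{2}}$
$l = 2 i \sqrt{282}$ ($l = \sqrt{-1128} = 2 i \sqrt{282} \approx 33.586 i$)
$M{\left(H \right)} = 0$ ($M{\left(H \right)} = \frac{0^{\frac{3}{2}}}{H} = \frac{0}{H} = 0$)
$M{\left(69 \right)} - \left(-1447 - 2017\right) \left(l - 527\right) = 0 - \left(-1447 - 2017\right) \left(2 i \sqrt{282} - 527\right) = 0 - - 3464 \left(-527 + 2 i \sqrt{282}\right) = 0 - \left(1825528 - 6928 i \sqrt{282}\right) = -1825528 + 6928 i \sqrt{282}$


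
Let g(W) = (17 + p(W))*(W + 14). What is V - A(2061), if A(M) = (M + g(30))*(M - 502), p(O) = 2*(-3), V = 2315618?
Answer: -1652037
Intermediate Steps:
p(O) = -6
g(W) = 154 + 11*W (g(W) = (17 - 6)*(W + 14) = 11*(14 + W) = 154 + 11*W)
A(M) = (-502 + M)*(484 + M) (A(M) = (M + (154 + 11*30))*(M - 502) = (M + (154 + 330))*(-502 + M) = (M + 484)*(-502 + M) = (484 + M)*(-502 + M) = (-502 + M)*(484 + M))
V - A(2061) = 2315618 - (-242968 + 2061² - 18*2061) = 2315618 - (-242968 + 4247721 - 37098) = 2315618 - 1*3967655 = 2315618 - 3967655 = -1652037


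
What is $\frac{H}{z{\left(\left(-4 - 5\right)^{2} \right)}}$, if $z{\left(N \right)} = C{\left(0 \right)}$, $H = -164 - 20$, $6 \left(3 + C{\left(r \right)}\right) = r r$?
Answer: $\frac{184}{3} \approx 61.333$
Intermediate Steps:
$C{\left(r \right)} = -3 + \frac{r^{2}}{6}$ ($C{\left(r \right)} = -3 + \frac{r r}{6} = -3 + \frac{r^{2}}{6}$)
$H = -184$ ($H = -164 - 20 = -184$)
$z{\left(N \right)} = -3$ ($z{\left(N \right)} = -3 + \frac{0^{2}}{6} = -3 + \frac{1}{6} \cdot 0 = -3 + 0 = -3$)
$\frac{H}{z{\left(\left(-4 - 5\right)^{2} \right)}} = - \frac{184}{-3} = \left(-184\right) \left(- \frac{1}{3}\right) = \frac{184}{3}$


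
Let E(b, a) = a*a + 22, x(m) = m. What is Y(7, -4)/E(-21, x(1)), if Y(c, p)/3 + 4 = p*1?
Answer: -24/23 ≈ -1.0435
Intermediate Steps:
Y(c, p) = -12 + 3*p (Y(c, p) = -12 + 3*(p*1) = -12 + 3*p)
E(b, a) = 22 + a² (E(b, a) = a² + 22 = 22 + a²)
Y(7, -4)/E(-21, x(1)) = (-12 + 3*(-4))/(22 + 1²) = (-12 - 12)/(22 + 1) = -24/23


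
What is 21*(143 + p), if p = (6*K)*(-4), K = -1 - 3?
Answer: 5019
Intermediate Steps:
K = -4
p = 96 (p = (6*(-4))*(-4) = -24*(-4) = 96)
21*(143 + p) = 21*(143 + 96) = 21*239 = 5019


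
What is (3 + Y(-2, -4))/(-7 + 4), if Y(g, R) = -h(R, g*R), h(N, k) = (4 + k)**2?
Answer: 47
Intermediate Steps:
Y(g, R) = -(4 + R*g)**2 (Y(g, R) = -(4 + g*R)**2 = -(4 + R*g)**2)
(3 + Y(-2, -4))/(-7 + 4) = (3 - (4 - 4*(-2))**2)/(-7 + 4) = (3 - (4 + 8)**2)/(-3) = -(3 - 1*12**2)/3 = -(3 - 1*144)/3 = -(3 - 144)/3 = -1/3*(-141) = 47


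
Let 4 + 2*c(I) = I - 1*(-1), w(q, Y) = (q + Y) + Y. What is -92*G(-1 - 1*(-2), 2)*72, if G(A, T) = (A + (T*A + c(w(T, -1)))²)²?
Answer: -10350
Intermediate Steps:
w(q, Y) = q + 2*Y (w(q, Y) = (Y + q) + Y = q + 2*Y)
c(I) = -3/2 + I/2 (c(I) = -2 + (I - 1*(-1))/2 = -2 + (I + 1)/2 = -2 + (1 + I)/2 = -2 + (½ + I/2) = -3/2 + I/2)
G(A, T) = (A + (-5/2 + T/2 + A*T)²)² (G(A, T) = (A + (T*A + (-3/2 + (T + 2*(-1))/2))²)² = (A + (A*T + (-3/2 + (T - 2)/2))²)² = (A + (A*T + (-3/2 + (-2 + T)/2))²)² = (A + (A*T + (-3/2 + (-1 + T/2)))²)² = (A + (A*T + (-5/2 + T/2))²)² = (A + (-5/2 + T/2 + A*T)²)²)
-92*G(-1 - 1*(-2), 2)*72 = -23*((-5 + 2 + 2*(-1 - 1*(-2))*2)² + 4*(-1 - 1*(-2)))²/4*72 = -23*((-5 + 2 + 2*(-1 + 2)*2)² + 4*(-1 + 2))²/4*72 = -23*((-5 + 2 + 2*1*2)² + 4*1)²/4*72 = -23*((-5 + 2 + 4)² + 4)²/4*72 = -23*(1² + 4)²/4*72 = -23*(1 + 4)²/4*72 = -23*5²/4*72 = -23*25/4*72 = -92*25/16*72 = -575/4*72 = -10350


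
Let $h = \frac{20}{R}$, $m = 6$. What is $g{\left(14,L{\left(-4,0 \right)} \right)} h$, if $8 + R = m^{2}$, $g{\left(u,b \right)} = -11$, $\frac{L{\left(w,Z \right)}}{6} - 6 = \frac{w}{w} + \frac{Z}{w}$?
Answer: $- \frac{55}{7} \approx -7.8571$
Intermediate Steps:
$L{\left(w,Z \right)} = 42 + \frac{6 Z}{w}$ ($L{\left(w,Z \right)} = 36 + 6 \left(\frac{w}{w} + \frac{Z}{w}\right) = 36 + 6 \left(1 + \frac{Z}{w}\right) = 36 + \left(6 + \frac{6 Z}{w}\right) = 42 + \frac{6 Z}{w}$)
$R = 28$ ($R = -8 + 6^{2} = -8 + 36 = 28$)
$h = \frac{5}{7}$ ($h = \frac{20}{28} = 20 \cdot \frac{1}{28} = \frac{5}{7} \approx 0.71429$)
$g{\left(14,L{\left(-4,0 \right)} \right)} h = \left(-11\right) \frac{5}{7} = - \frac{55}{7}$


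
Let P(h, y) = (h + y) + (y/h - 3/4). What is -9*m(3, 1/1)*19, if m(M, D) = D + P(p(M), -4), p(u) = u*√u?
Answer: 2565/4 - 437*√3 ≈ -115.66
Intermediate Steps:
p(u) = u^(3/2)
P(h, y) = -¾ + h + y + y/h (P(h, y) = (h + y) + (y/h - 3*¼) = (h + y) + (y/h - ¾) = (h + y) + (-¾ + y/h) = -¾ + h + y + y/h)
m(M, D) = -19/4 + D + M^(3/2) - 4/M^(3/2) (m(M, D) = D + (-¾ + M^(3/2) - 4 - 4/M^(3/2)) = D + (-19/4 + M^(3/2) - 4/M^(3/2)) = -19/4 + D + M^(3/2) - 4/M^(3/2))
-9*m(3, 1/1)*19 = -9*(-19/4 + 1/1 + 3^(3/2) - 4*√3/9)*19 = -9*(-19/4 + 1 + 3*√3 - 4*√3/9)*19 = -9*(-15/4 + 23*√3/9)*19 = (135/4 - 23*√3)*19 = 2565/4 - 437*√3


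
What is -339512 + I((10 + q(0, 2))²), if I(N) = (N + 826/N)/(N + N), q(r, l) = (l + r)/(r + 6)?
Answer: -627091933077/1847042 ≈ -3.3951e+5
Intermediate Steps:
q(r, l) = (l + r)/(6 + r)
I(N) = (N + 826/N)/(2*N) (I(N) = (N + 826/N)/((2*N)) = (N + 826/N)*(1/(2*N)) = (N + 826/N)/(2*N))
-339512 + I((10 + q(0, 2))²) = -339512 + (½ + 413/((10 + (2 + 0)/(6 + 0))²)²) = -339512 + (½ + 413/((10 + 2/6)²)²) = -339512 + (½ + 413/((10 + (⅙)*2)²)²) = -339512 + (½ + 413/((10 + ⅓)²)²) = -339512 + (½ + 413/((31/3)²)²) = -339512 + (½ + 413/(961/9)²) = -339512 + (½ + 413*(81/923521)) = -339512 + (½ + 33453/923521) = -339512 + 990427/1847042 = -627091933077/1847042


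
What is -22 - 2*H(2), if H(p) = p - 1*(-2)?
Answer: -30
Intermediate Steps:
H(p) = 2 + p (H(p) = p + 2 = 2 + p)
-22 - 2*H(2) = -22 - 2*(2 + 2) = -22 - 2*4 = -22 - 8 = -30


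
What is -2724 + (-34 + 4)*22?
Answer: -3384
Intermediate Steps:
-2724 + (-34 + 4)*22 = -2724 - 30*22 = -2724 - 660 = -3384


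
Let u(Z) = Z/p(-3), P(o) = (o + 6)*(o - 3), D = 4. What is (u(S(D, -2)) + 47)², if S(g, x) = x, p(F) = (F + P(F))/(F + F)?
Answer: 105625/49 ≈ 2155.6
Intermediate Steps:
P(o) = (-3 + o)*(6 + o) (P(o) = (6 + o)*(-3 + o) = (-3 + o)*(6 + o))
p(F) = (-18 + F² + 4*F)/(2*F) (p(F) = (F + (-18 + F² + 3*F))/(F + F) = (-18 + F² + 4*F)/((2*F)) = (-18 + F² + 4*F)*(1/(2*F)) = (-18 + F² + 4*F)/(2*F))
u(Z) = 2*Z/7 (u(Z) = Z/(2 + (½)*(-3) - 9/(-3)) = Z/(2 - 3/2 - 9*(-⅓)) = Z/(2 - 3/2 + 3) = Z/(7/2) = Z*(2/7) = 2*Z/7)
(u(S(D, -2)) + 47)² = ((2/7)*(-2) + 47)² = (-4/7 + 47)² = (325/7)² = 105625/49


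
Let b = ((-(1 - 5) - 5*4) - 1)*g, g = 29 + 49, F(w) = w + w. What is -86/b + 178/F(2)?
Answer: 59093/1326 ≈ 44.565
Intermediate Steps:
F(w) = 2*w
g = 78
b = -1326 (b = ((-(1 - 5) - 5*4) - 1)*78 = ((-1*(-4) - 20) - 1)*78 = ((4 - 20) - 1)*78 = (-16 - 1)*78 = -17*78 = -1326)
-86/b + 178/F(2) = -86/(-1326) + 178/((2*2)) = -86*(-1/1326) + 178/4 = 43/663 + 178*(¼) = 43/663 + 89/2 = 59093/1326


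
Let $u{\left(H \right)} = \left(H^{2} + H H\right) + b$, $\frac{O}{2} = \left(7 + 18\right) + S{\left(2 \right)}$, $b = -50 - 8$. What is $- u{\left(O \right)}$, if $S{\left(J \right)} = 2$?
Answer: $-5774$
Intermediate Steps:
$b = -58$
$O = 54$ ($O = 2 \left(\left(7 + 18\right) + 2\right) = 2 \left(25 + 2\right) = 2 \cdot 27 = 54$)
$u{\left(H \right)} = -58 + 2 H^{2}$ ($u{\left(H \right)} = \left(H^{2} + H H\right) - 58 = \left(H^{2} + H^{2}\right) - 58 = 2 H^{2} - 58 = -58 + 2 H^{2}$)
$- u{\left(O \right)} = - (-58 + 2 \cdot 54^{2}) = - (-58 + 2 \cdot 2916) = - (-58 + 5832) = \left(-1\right) 5774 = -5774$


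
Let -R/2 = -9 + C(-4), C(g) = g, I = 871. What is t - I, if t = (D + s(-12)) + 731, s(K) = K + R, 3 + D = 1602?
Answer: 1473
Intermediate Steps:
D = 1599 (D = -3 + 1602 = 1599)
R = 26 (R = -2*(-9 - 4) = -2*(-13) = 26)
s(K) = 26 + K (s(K) = K + 26 = 26 + K)
t = 2344 (t = (1599 + (26 - 12)) + 731 = (1599 + 14) + 731 = 1613 + 731 = 2344)
t - I = 2344 - 1*871 = 2344 - 871 = 1473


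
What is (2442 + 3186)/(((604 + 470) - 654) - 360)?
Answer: 469/5 ≈ 93.800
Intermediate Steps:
(2442 + 3186)/(((604 + 470) - 654) - 360) = 5628/((1074 - 654) - 360) = 5628/(420 - 360) = 5628/60 = 5628*(1/60) = 469/5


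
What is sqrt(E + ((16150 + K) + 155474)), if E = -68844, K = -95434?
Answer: sqrt(7346) ≈ 85.709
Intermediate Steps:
sqrt(E + ((16150 + K) + 155474)) = sqrt(-68844 + ((16150 - 95434) + 155474)) = sqrt(-68844 + (-79284 + 155474)) = sqrt(-68844 + 76190) = sqrt(7346)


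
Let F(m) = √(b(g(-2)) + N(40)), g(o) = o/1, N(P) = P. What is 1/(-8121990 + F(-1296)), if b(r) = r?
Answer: -4060995/32983360780031 - √38/65966721560062 ≈ -1.2312e-7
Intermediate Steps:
g(o) = o (g(o) = o*1 = o)
F(m) = √38 (F(m) = √(-2 + 40) = √38)
1/(-8121990 + F(-1296)) = 1/(-8121990 + √38)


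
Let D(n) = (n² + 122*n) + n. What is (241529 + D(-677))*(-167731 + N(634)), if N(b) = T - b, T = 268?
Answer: -103646424939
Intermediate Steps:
D(n) = n² + 123*n
N(b) = 268 - b
(241529 + D(-677))*(-167731 + N(634)) = (241529 - 677*(123 - 677))*(-167731 + (268 - 1*634)) = (241529 - 677*(-554))*(-167731 + (268 - 634)) = (241529 + 375058)*(-167731 - 366) = 616587*(-168097) = -103646424939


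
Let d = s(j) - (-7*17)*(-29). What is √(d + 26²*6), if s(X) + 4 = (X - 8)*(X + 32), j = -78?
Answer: 7*√93 ≈ 67.506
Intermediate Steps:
s(X) = -4 + (-8 + X)*(32 + X) (s(X) = -4 + (X - 8)*(X + 32) = -4 + (-8 + X)*(32 + X))
d = 501 (d = (-260 + (-78)² + 24*(-78)) - (-7*17)*(-29) = (-260 + 6084 - 1872) - (-119)*(-29) = 3952 - 1*3451 = 3952 - 3451 = 501)
√(d + 26²*6) = √(501 + 26²*6) = √(501 + 676*6) = √(501 + 4056) = √4557 = 7*√93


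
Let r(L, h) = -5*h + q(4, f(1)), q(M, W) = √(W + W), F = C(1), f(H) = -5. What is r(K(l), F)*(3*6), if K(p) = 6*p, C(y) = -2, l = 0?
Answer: 180 + 18*I*√10 ≈ 180.0 + 56.921*I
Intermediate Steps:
F = -2
q(M, W) = √2*√W (q(M, W) = √(2*W) = √2*√W)
r(L, h) = -5*h + I*√10 (r(L, h) = -5*h + √2*√(-5) = -5*h + √2*(I*√5) = -5*h + I*√10)
r(K(l), F)*(3*6) = (-5*(-2) + I*√10)*(3*6) = (10 + I*√10)*18 = 180 + 18*I*√10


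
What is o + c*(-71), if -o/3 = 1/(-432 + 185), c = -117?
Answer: 2051832/247 ≈ 8307.0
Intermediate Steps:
o = 3/247 (o = -3/(-432 + 185) = -3/(-247) = -3*(-1/247) = 3/247 ≈ 0.012146)
o + c*(-71) = 3/247 - 117*(-71) = 3/247 + 8307 = 2051832/247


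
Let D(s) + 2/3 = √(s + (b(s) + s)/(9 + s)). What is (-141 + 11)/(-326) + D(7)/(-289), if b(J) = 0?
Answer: 56681/141321 - √119/1156 ≈ 0.39164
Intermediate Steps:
D(s) = -⅔ + √(s + s/(9 + s)) (D(s) = -⅔ + √(s + (0 + s)/(9 + s)) = -⅔ + √(s + s/(9 + s)))
(-141 + 11)/(-326) + D(7)/(-289) = (-141 + 11)/(-326) + (-⅔ + √(7*(10 + 7)/(9 + 7)))/(-289) = -130*(-1/326) + (-⅔ + √(7*17/16))*(-1/289) = 65/163 + (-⅔ + √(7*(1/16)*17))*(-1/289) = 65/163 + (-⅔ + √(119/16))*(-1/289) = 65/163 + (-⅔ + √119/4)*(-1/289) = 65/163 + (2/867 - √119/1156) = 56681/141321 - √119/1156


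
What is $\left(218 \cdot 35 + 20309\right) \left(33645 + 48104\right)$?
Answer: $2283985311$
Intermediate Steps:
$\left(218 \cdot 35 + 20309\right) \left(33645 + 48104\right) = \left(7630 + 20309\right) 81749 = 27939 \cdot 81749 = 2283985311$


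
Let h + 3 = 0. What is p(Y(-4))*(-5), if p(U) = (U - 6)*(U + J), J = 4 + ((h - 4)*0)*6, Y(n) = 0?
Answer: 120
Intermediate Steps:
h = -3 (h = -3 + 0 = -3)
J = 4 (J = 4 + ((-3 - 4)*0)*6 = 4 - 7*0*6 = 4 + 0*6 = 4 + 0 = 4)
p(U) = (-6 + U)*(4 + U) (p(U) = (U - 6)*(U + 4) = (-6 + U)*(4 + U))
p(Y(-4))*(-5) = (-24 + 0² - 2*0)*(-5) = (-24 + 0 + 0)*(-5) = -24*(-5) = 120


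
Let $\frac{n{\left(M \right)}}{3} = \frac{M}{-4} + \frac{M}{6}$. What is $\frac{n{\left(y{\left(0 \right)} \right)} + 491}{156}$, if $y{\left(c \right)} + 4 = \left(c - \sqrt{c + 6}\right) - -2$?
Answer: $\frac{983}{312} + \frac{\sqrt{6}}{624} \approx 3.1546$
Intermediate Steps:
$y{\left(c \right)} = -2 + c - \sqrt{6 + c}$ ($y{\left(c \right)} = -4 - \left(-2 + \sqrt{c + 6} - c\right) = -4 + \left(\left(c - \sqrt{6 + c}\right) + 2\right) = -4 + \left(2 + c - \sqrt{6 + c}\right) = -2 + c - \sqrt{6 + c}$)
$n{\left(M \right)} = - \frac{M}{4}$ ($n{\left(M \right)} = 3 \left(\frac{M}{-4} + \frac{M}{6}\right) = 3 \left(M \left(- \frac{1}{4}\right) + M \frac{1}{6}\right) = 3 \left(- \frac{M}{4} + \frac{M}{6}\right) = 3 \left(- \frac{M}{12}\right) = - \frac{M}{4}$)
$\frac{n{\left(y{\left(0 \right)} \right)} + 491}{156} = \frac{- \frac{-2 + 0 - \sqrt{6 + 0}}{4} + 491}{156} = \frac{- \frac{-2 + 0 - \sqrt{6}}{4} + 491}{156} = \frac{- \frac{-2 - \sqrt{6}}{4} + 491}{156} = \frac{\left(\frac{1}{2} + \frac{\sqrt{6}}{4}\right) + 491}{156} = \frac{\frac{983}{2} + \frac{\sqrt{6}}{4}}{156} = \frac{983}{312} + \frac{\sqrt{6}}{624}$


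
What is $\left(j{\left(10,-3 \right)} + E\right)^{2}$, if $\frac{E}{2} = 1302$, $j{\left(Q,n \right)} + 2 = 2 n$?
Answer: $6739216$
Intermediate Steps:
$j{\left(Q,n \right)} = -2 + 2 n$
$E = 2604$ ($E = 2 \cdot 1302 = 2604$)
$\left(j{\left(10,-3 \right)} + E\right)^{2} = \left(\left(-2 + 2 \left(-3\right)\right) + 2604\right)^{2} = \left(\left(-2 - 6\right) + 2604\right)^{2} = \left(-8 + 2604\right)^{2} = 2596^{2} = 6739216$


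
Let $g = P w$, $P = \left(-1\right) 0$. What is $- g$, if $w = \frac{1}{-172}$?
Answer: $0$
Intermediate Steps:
$w = - \frac{1}{172} \approx -0.005814$
$P = 0$
$g = 0$ ($g = 0 \left(- \frac{1}{172}\right) = 0$)
$- g = \left(-1\right) 0 = 0$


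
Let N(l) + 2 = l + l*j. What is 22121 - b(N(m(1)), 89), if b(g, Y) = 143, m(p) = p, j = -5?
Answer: 21978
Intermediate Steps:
N(l) = -2 - 4*l (N(l) = -2 + (l + l*(-5)) = -2 + (l - 5*l) = -2 - 4*l)
22121 - b(N(m(1)), 89) = 22121 - 1*143 = 22121 - 143 = 21978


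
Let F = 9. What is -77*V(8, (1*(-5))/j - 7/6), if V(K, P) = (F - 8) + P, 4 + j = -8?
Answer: -77/4 ≈ -19.250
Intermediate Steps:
j = -12 (j = -4 - 8 = -12)
V(K, P) = 1 + P (V(K, P) = (9 - 8) + P = 1 + P)
-77*V(8, (1*(-5))/j - 7/6) = -77*(1 + ((1*(-5))/(-12) - 7/6)) = -77*(1 + (-5*(-1/12) - 7*1/6)) = -77*(1 + (5/12 - 7/6)) = -77*(1 - 3/4) = -77*1/4 = -77/4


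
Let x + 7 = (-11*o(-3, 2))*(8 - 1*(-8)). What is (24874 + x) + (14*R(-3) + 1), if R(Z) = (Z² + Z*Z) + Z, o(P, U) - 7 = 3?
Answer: 23318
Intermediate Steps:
o(P, U) = 10 (o(P, U) = 7 + 3 = 10)
R(Z) = Z + 2*Z² (R(Z) = (Z² + Z²) + Z = 2*Z² + Z = Z + 2*Z²)
x = -1767 (x = -7 + (-11*10)*(8 - 1*(-8)) = -7 - 110*(8 + 8) = -7 - 110*16 = -7 - 1760 = -1767)
(24874 + x) + (14*R(-3) + 1) = (24874 - 1767) + (14*(-3*(1 + 2*(-3))) + 1) = 23107 + (14*(-3*(1 - 6)) + 1) = 23107 + (14*(-3*(-5)) + 1) = 23107 + (14*15 + 1) = 23107 + (210 + 1) = 23107 + 211 = 23318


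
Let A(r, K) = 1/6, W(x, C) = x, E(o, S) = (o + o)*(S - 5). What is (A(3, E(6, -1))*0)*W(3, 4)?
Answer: 0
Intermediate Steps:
E(o, S) = 2*o*(-5 + S) (E(o, S) = (2*o)*(-5 + S) = 2*o*(-5 + S))
A(r, K) = ⅙
(A(3, E(6, -1))*0)*W(3, 4) = ((⅙)*0)*3 = 0*3 = 0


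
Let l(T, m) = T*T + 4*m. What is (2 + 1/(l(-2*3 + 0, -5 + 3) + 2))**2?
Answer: 3721/900 ≈ 4.1344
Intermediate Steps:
l(T, m) = T**2 + 4*m
(2 + 1/(l(-2*3 + 0, -5 + 3) + 2))**2 = (2 + 1/(((-2*3 + 0)**2 + 4*(-5 + 3)) + 2))**2 = (2 + 1/(((-6 + 0)**2 + 4*(-2)) + 2))**2 = (2 + 1/(((-6)**2 - 8) + 2))**2 = (2 + 1/((36 - 8) + 2))**2 = (2 + 1/(28 + 2))**2 = (2 + 1/30)**2 = (61/30)**2 = 3721/900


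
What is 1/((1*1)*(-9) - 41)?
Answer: -1/50 ≈ -0.020000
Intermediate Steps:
1/((1*1)*(-9) - 41) = 1/(1*(-9) - 41) = 1/(-9 - 41) = 1/(-50) = -1/50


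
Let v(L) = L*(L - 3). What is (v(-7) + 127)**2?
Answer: 38809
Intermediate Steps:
v(L) = L*(-3 + L)
(v(-7) + 127)**2 = (-7*(-3 - 7) + 127)**2 = (-7*(-10) + 127)**2 = (70 + 127)**2 = 197**2 = 38809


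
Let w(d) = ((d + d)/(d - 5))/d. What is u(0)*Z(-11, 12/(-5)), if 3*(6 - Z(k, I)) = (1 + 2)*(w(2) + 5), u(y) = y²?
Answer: 0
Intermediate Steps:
w(d) = 2/(-5 + d) (w(d) = ((2*d)/(-5 + d))/d = (2*d/(-5 + d))/d = 2/(-5 + d))
Z(k, I) = 5/3 (Z(k, I) = 6 - (1 + 2)*(2/(-5 + 2) + 5)/3 = 6 - (2/(-3) + 5) = 6 - (2*(-⅓) + 5) = 6 - (-⅔ + 5) = 6 - 13/3 = 5/3)
u(0)*Z(-11, 12/(-5)) = 0²*(5/3) = 0*(5/3) = 0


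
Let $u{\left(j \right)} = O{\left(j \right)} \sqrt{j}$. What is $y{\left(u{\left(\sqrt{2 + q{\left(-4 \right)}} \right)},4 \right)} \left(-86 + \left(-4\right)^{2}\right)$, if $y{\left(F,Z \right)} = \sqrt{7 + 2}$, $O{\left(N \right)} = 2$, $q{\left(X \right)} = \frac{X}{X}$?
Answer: $-210$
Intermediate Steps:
$q{\left(X \right)} = 1$
$u{\left(j \right)} = 2 \sqrt{j}$
$y{\left(F,Z \right)} = 3$ ($y{\left(F,Z \right)} = \sqrt{9} = 3$)
$y{\left(u{\left(\sqrt{2 + q{\left(-4 \right)}} \right)},4 \right)} \left(-86 + \left(-4\right)^{2}\right) = 3 \left(-86 + \left(-4\right)^{2}\right) = 3 \left(-86 + 16\right) = 3 \left(-70\right) = -210$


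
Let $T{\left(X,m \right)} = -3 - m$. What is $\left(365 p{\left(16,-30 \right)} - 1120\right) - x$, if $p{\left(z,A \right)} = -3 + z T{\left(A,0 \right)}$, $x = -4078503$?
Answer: $4058768$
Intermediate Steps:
$p{\left(z,A \right)} = -3 - 3 z$ ($p{\left(z,A \right)} = -3 + z \left(-3 - 0\right) = -3 + z \left(-3 + 0\right) = -3 + z \left(-3\right) = -3 - 3 z$)
$\left(365 p{\left(16,-30 \right)} - 1120\right) - x = \left(365 \left(-3 - 48\right) - 1120\right) - -4078503 = \left(365 \left(-3 - 48\right) - 1120\right) + 4078503 = \left(365 \left(-51\right) - 1120\right) + 4078503 = \left(-18615 - 1120\right) + 4078503 = -19735 + 4078503 = 4058768$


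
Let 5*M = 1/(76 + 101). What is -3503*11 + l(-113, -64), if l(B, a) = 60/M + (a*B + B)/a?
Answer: 925169/64 ≈ 14456.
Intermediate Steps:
M = 1/885 (M = 1/(5*(76 + 101)) = (1/5)/177 = (1/5)*(1/177) = 1/885 ≈ 0.0011299)
l(B, a) = 53100 + (B + B*a)/a (l(B, a) = 60/(1/885) + (a*B + B)/a = 60*885 + (B*a + B)/a = 53100 + (B + B*a)/a)
-3503*11 + l(-113, -64) = -3503*11 + (53100 - 113 - 113/(-64)) = -38533 + (53100 - 113 - 113*(-1/64)) = -38533 + (53100 - 113 + 113/64) = -38533 + 3391281/64 = 925169/64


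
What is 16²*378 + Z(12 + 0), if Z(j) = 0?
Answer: 96768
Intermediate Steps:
16²*378 + Z(12 + 0) = 16²*378 + 0 = 256*378 + 0 = 96768 + 0 = 96768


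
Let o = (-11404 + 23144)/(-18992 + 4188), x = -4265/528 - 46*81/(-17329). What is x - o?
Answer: -239398707037/33863084112 ≈ -7.0696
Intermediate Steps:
x = -71940857/9149712 (x = -4265*1/528 - 3726*(-1/17329) = -4265/528 + 3726/17329 = -71940857/9149712 ≈ -7.8626)
o = -2935/3701 (o = 11740/(-14804) = 11740*(-1/14804) = -2935/3701 ≈ -0.79303)
x - o = -71940857/9149712 - 1*(-2935/3701) = -71940857/9149712 + 2935/3701 = -239398707037/33863084112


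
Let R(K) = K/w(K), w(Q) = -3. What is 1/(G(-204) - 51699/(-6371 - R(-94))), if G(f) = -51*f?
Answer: 19207/199984725 ≈ 9.6042e-5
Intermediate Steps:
R(K) = -K/3 (R(K) = K/(-3) = K*(-⅓) = -K/3)
1/(G(-204) - 51699/(-6371 - R(-94))) = 1/(-51*(-204) - 51699/(-6371 - (-1)*(-94)/3)) = 1/(10404 - 51699/(-6371 - 1*94/3)) = 1/(10404 - 51699/(-6371 - 94/3)) = 1/(10404 - 51699/(-19207/3)) = 1/(10404 - 51699*(-3/19207)) = 1/(10404 + 155097/19207) = 1/(199984725/19207) = 19207/199984725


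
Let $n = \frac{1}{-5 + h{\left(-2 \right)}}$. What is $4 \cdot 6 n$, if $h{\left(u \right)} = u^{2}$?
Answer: $-24$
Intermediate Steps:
$n = -1$ ($n = \frac{1}{-5 + \left(-2\right)^{2}} = \frac{1}{-5 + 4} = \frac{1}{-1} = -1$)
$4 \cdot 6 n = 4 \cdot 6 \left(-1\right) = 24 \left(-1\right) = -24$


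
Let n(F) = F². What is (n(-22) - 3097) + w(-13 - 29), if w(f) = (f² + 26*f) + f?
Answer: -1983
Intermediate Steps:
w(f) = f² + 27*f
(n(-22) - 3097) + w(-13 - 29) = ((-22)² - 3097) + (-13 - 29)*(27 + (-13 - 29)) = (484 - 3097) - 42*(27 - 42) = -2613 - 42*(-15) = -2613 + 630 = -1983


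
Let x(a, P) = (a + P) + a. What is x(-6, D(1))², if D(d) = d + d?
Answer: 100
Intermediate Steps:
D(d) = 2*d
x(a, P) = P + 2*a (x(a, P) = (P + a) + a = P + 2*a)
x(-6, D(1))² = (2*1 + 2*(-6))² = (2 - 12)² = (-10)² = 100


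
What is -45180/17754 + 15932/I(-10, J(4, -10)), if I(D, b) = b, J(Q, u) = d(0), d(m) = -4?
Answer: -11793227/2959 ≈ -3985.5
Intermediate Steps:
J(Q, u) = -4
-45180/17754 + 15932/I(-10, J(4, -10)) = -45180/17754 + 15932/(-4) = -45180*1/17754 + 15932*(-¼) = -7530/2959 - 3983 = -11793227/2959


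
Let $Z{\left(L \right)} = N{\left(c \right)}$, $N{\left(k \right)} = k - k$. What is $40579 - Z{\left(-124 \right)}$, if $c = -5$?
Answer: $40579$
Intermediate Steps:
$N{\left(k \right)} = 0$
$Z{\left(L \right)} = 0$
$40579 - Z{\left(-124 \right)} = 40579 - 0 = 40579 + 0 = 40579$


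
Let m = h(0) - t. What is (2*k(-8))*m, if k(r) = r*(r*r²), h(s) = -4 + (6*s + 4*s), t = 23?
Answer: -221184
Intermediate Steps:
h(s) = -4 + 10*s
m = -27 (m = (-4 + 10*0) - 1*23 = (-4 + 0) - 23 = -4 - 23 = -27)
k(r) = r⁴ (k(r) = r*r³ = r⁴)
(2*k(-8))*m = (2*(-8)⁴)*(-27) = (2*4096)*(-27) = 8192*(-27) = -221184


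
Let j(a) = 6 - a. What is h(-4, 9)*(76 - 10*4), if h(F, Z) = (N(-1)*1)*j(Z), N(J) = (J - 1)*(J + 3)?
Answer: 432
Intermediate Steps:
N(J) = (-1 + J)*(3 + J)
h(F, Z) = -24 + 4*Z (h(F, Z) = ((-3 + (-1)² + 2*(-1))*1)*(6 - Z) = ((-3 + 1 - 2)*1)*(6 - Z) = (-4*1)*(6 - Z) = -4*(6 - Z) = -24 + 4*Z)
h(-4, 9)*(76 - 10*4) = (-24 + 4*9)*(76 - 10*4) = (-24 + 36)*(76 - 40) = 12*36 = 432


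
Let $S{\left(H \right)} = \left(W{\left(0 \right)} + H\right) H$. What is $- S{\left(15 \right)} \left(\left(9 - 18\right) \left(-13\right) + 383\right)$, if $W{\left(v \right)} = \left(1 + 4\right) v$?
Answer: $-112500$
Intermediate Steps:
$W{\left(v \right)} = 5 v$
$S{\left(H \right)} = H^{2}$ ($S{\left(H \right)} = \left(5 \cdot 0 + H\right) H = \left(0 + H\right) H = H H = H^{2}$)
$- S{\left(15 \right)} \left(\left(9 - 18\right) \left(-13\right) + 383\right) = - 15^{2} \left(\left(9 - 18\right) \left(-13\right) + 383\right) = - 225 \left(\left(-9\right) \left(-13\right) + 383\right) = - 225 \left(117 + 383\right) = - 225 \cdot 500 = \left(-1\right) 112500 = -112500$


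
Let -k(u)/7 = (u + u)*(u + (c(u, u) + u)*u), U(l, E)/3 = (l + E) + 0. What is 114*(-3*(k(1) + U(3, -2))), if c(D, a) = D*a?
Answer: 13338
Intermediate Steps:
U(l, E) = 3*E + 3*l (U(l, E) = 3*((l + E) + 0) = 3*((E + l) + 0) = 3*(E + l) = 3*E + 3*l)
k(u) = -14*u*(u + u*(u + u²)) (k(u) = -7*(u + u)*(u + (u*u + u)*u) = -7*2*u*(u + (u² + u)*u) = -7*2*u*(u + (u + u²)*u) = -7*2*u*(u + u*(u + u²)) = -14*u*(u + u*(u + u²)))
114*(-3*(k(1) + U(3, -2))) = 114*(-3*(14*1²*(-1 - 1*1 - 1*1²) + (3*(-2) + 3*3))) = 114*(-3*(14*1*(-1 - 1 - 1*1) + (-6 + 9))) = 114*(-3*(14*1*(-1 - 1 - 1) + 3)) = 114*(-3*(14*1*(-3) + 3)) = 114*(-3*(-42 + 3)) = 114*(-3*(-39)) = 114*117 = 13338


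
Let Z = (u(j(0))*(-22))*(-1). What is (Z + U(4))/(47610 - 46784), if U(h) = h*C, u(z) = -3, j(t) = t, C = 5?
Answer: -23/413 ≈ -0.055690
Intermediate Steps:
U(h) = 5*h (U(h) = h*5 = 5*h)
Z = -66 (Z = -3*(-22)*(-1) = 66*(-1) = -66)
(Z + U(4))/(47610 - 46784) = (-66 + 5*4)/(47610 - 46784) = (-66 + 20)/826 = -46*1/826 = -23/413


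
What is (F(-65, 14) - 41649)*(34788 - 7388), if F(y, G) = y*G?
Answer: -1166116600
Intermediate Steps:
F(y, G) = G*y
(F(-65, 14) - 41649)*(34788 - 7388) = (14*(-65) - 41649)*(34788 - 7388) = (-910 - 41649)*27400 = -42559*27400 = -1166116600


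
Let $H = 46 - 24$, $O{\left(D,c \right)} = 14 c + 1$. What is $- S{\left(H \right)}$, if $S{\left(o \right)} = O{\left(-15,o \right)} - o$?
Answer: $-287$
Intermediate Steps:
$O{\left(D,c \right)} = 1 + 14 c$
$H = 22$ ($H = 46 - 24 = 22$)
$S{\left(o \right)} = 1 + 13 o$ ($S{\left(o \right)} = \left(1 + 14 o\right) - o = 1 + 13 o$)
$- S{\left(H \right)} = - (1 + 13 \cdot 22) = - (1 + 286) = \left(-1\right) 287 = -287$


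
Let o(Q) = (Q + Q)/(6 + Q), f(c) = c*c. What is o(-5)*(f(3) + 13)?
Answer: -220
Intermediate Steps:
f(c) = c**2
o(Q) = 2*Q/(6 + Q) (o(Q) = (2*Q)/(6 + Q) = 2*Q/(6 + Q))
o(-5)*(f(3) + 13) = (2*(-5)/(6 - 5))*(3**2 + 13) = (2*(-5)/1)*(9 + 13) = (2*(-5)*1)*22 = -10*22 = -220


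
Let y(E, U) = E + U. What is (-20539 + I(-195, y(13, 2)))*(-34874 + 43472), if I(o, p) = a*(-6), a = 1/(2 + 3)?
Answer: -883023198/5 ≈ -1.7660e+8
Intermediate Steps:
a = ⅕ (a = 1/5 = ⅕ ≈ 0.20000)
I(o, p) = -6/5 (I(o, p) = (⅕)*(-6) = -6/5)
(-20539 + I(-195, y(13, 2)))*(-34874 + 43472) = (-20539 - 6/5)*(-34874 + 43472) = -102701/5*8598 = -883023198/5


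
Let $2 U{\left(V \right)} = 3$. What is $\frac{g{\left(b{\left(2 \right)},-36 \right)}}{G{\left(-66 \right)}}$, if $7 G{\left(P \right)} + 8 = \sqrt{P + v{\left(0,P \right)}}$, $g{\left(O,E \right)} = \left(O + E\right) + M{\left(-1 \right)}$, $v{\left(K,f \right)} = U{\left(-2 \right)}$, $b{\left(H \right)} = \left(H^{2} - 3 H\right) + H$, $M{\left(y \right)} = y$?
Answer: $\frac{4144}{257} + \frac{259 i \sqrt{258}}{257} \approx 16.125 + 16.187 i$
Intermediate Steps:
$U{\left(V \right)} = \frac{3}{2}$ ($U{\left(V \right)} = \frac{1}{2} \cdot 3 = \frac{3}{2}$)
$b{\left(H \right)} = H^{2} - 2 H$
$v{\left(K,f \right)} = \frac{3}{2}$
$g{\left(O,E \right)} = -1 + E + O$ ($g{\left(O,E \right)} = \left(O + E\right) - 1 = \left(E + O\right) - 1 = -1 + E + O$)
$G{\left(P \right)} = - \frac{8}{7} + \frac{\sqrt{\frac{3}{2} + P}}{7}$ ($G{\left(P \right)} = - \frac{8}{7} + \frac{\sqrt{P + \frac{3}{2}}}{7} = - \frac{8}{7} + \frac{\sqrt{\frac{3}{2} + P}}{7}$)
$\frac{g{\left(b{\left(2 \right)},-36 \right)}}{G{\left(-66 \right)}} = \frac{-1 - 36 + 2 \left(-2 + 2\right)}{- \frac{8}{7} + \frac{\sqrt{6 + 4 \left(-66\right)}}{14}} = \frac{-1 - 36 + 2 \cdot 0}{- \frac{8}{7} + \frac{\sqrt{6 - 264}}{14}} = \frac{-1 - 36 + 0}{- \frac{8}{7} + \frac{\sqrt{-258}}{14}} = - \frac{37}{- \frac{8}{7} + \frac{i \sqrt{258}}{14}}$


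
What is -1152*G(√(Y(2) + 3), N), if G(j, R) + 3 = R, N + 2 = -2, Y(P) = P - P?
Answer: 8064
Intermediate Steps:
Y(P) = 0
N = -4 (N = -2 - 2 = -4)
G(j, R) = -3 + R
-1152*G(√(Y(2) + 3), N) = -1152*(-3 - 4) = -1152*(-7) = 8064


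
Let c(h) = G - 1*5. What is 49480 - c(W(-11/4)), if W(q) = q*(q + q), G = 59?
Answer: 49426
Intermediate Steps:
W(q) = 2*q**2 (W(q) = q*(2*q) = 2*q**2)
c(h) = 54 (c(h) = 59 - 1*5 = 59 - 5 = 54)
49480 - c(W(-11/4)) = 49480 - 1*54 = 49480 - 54 = 49426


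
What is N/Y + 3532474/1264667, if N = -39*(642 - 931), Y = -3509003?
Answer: 12381207801665/4437720297001 ≈ 2.7900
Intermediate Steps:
N = 11271 (N = -39*(-289) = 11271)
N/Y + 3532474/1264667 = 11271/(-3509003) + 3532474/1264667 = 11271*(-1/3509003) + 3532474*(1/1264667) = -11271/3509003 + 3532474/1264667 = 12381207801665/4437720297001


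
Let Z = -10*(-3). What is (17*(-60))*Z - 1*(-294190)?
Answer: 263590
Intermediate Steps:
Z = 30
(17*(-60))*Z - 1*(-294190) = (17*(-60))*30 - 1*(-294190) = -1020*30 + 294190 = -30600 + 294190 = 263590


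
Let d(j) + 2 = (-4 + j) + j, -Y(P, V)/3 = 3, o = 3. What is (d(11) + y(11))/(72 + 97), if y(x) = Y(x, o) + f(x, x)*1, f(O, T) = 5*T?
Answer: 62/169 ≈ 0.36686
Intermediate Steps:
Y(P, V) = -9 (Y(P, V) = -3*3 = -9)
d(j) = -6 + 2*j (d(j) = -2 + ((-4 + j) + j) = -2 + (-4 + 2*j) = -6 + 2*j)
y(x) = -9 + 5*x (y(x) = -9 + (5*x)*1 = -9 + 5*x)
(d(11) + y(11))/(72 + 97) = ((-6 + 2*11) + (-9 + 5*11))/(72 + 97) = ((-6 + 22) + (-9 + 55))/169 = (16 + 46)/169 = (1/169)*62 = 62/169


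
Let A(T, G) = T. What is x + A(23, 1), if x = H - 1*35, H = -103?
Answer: -115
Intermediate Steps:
x = -138 (x = -103 - 1*35 = -103 - 35 = -138)
x + A(23, 1) = -138 + 23 = -115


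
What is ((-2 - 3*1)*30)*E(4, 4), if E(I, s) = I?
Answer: -600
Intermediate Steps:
((-2 - 3*1)*30)*E(4, 4) = ((-2 - 3*1)*30)*4 = ((-2 - 3)*30)*4 = -5*30*4 = -150*4 = -600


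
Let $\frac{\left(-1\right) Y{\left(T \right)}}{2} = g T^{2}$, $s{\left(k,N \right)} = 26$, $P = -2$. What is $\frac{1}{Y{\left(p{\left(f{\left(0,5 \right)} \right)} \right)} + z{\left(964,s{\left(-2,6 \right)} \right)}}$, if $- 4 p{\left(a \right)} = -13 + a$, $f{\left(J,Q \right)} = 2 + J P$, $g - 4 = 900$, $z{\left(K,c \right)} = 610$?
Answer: $- \frac{1}{13063} \approx -7.6552 \cdot 10^{-5}$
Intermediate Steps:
$g = 904$ ($g = 4 + 900 = 904$)
$f{\left(J,Q \right)} = 2 - 2 J$ ($f{\left(J,Q \right)} = 2 + J \left(-2\right) = 2 - 2 J$)
$p{\left(a \right)} = \frac{13}{4} - \frac{a}{4}$ ($p{\left(a \right)} = - \frac{-13 + a}{4} = \frac{13}{4} - \frac{a}{4}$)
$Y{\left(T \right)} = - 1808 T^{2}$ ($Y{\left(T \right)} = - 2 \cdot 904 T^{2} = - 1808 T^{2}$)
$\frac{1}{Y{\left(p{\left(f{\left(0,5 \right)} \right)} \right)} + z{\left(964,s{\left(-2,6 \right)} \right)}} = \frac{1}{- 1808 \left(\frac{13}{4} - \frac{2 - 0}{4}\right)^{2} + 610} = \frac{1}{- 1808 \left(\frac{13}{4} - \frac{2 + 0}{4}\right)^{2} + 610} = \frac{1}{- 1808 \left(\frac{13}{4} - \frac{1}{2}\right)^{2} + 610} = \frac{1}{- 1808 \left(\frac{11}{4}\right)^{2} + 610} = \frac{1}{\left(-1808\right) \frac{121}{16} + 610} = \frac{1}{-13673 + 610} = \frac{1}{-13063} = - \frac{1}{13063}$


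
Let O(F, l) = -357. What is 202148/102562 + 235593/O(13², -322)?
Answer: -4015120405/6102439 ≈ -657.95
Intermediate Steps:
202148/102562 + 235593/O(13², -322) = 202148/102562 + 235593/(-357) = 202148*(1/102562) + 235593*(-1/357) = 101074/51281 - 78531/119 = -4015120405/6102439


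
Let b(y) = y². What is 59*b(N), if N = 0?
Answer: 0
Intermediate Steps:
59*b(N) = 59*0² = 59*0 = 0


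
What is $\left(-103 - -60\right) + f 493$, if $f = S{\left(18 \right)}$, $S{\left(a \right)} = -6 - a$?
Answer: $-11875$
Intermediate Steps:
$f = -24$ ($f = -6 - 18 = -24$)
$\left(-103 - -60\right) + f 493 = \left(-103 - -60\right) - 11832 = \left(-103 + 60\right) - 11832 = -43 - 11832 = -11875$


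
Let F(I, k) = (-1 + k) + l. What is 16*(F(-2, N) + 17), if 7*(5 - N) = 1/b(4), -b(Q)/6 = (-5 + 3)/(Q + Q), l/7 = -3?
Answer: -32/21 ≈ -1.5238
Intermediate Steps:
l = -21 (l = 7*(-3) = -21)
b(Q) = 6/Q (b(Q) = -6*(-5 + 3)/(Q + Q) = -(-12)/(2*Q) = -(-12)*1/(2*Q) = -(-6)/Q = 6/Q)
N = 103/21 (N = 5 - 1/(7*(6/4)) = 5 - 1/(7*(6*(1/4))) = 5 - 1/(7*3/2) = 5 - 1/7*2/3 = 5 - 2/21 = 103/21 ≈ 4.9048)
F(I, k) = -22 + k (F(I, k) = (-1 + k) - 21 = -22 + k)
16*(F(-2, N) + 17) = 16*((-22 + 103/21) + 17) = 16*(-359/21 + 17) = 16*(-2/21) = -32/21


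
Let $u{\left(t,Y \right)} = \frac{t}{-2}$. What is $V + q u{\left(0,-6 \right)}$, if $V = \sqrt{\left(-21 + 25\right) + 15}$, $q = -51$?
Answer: $\sqrt{19} \approx 4.3589$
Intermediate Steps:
$u{\left(t,Y \right)} = - \frac{t}{2}$ ($u{\left(t,Y \right)} = t \left(- \frac{1}{2}\right) = - \frac{t}{2}$)
$V = \sqrt{19}$ ($V = \sqrt{4 + 15} = \sqrt{19} \approx 4.3589$)
$V + q u{\left(0,-6 \right)} = \sqrt{19} - 51 \left(\left(- \frac{1}{2}\right) 0\right) = \sqrt{19} - 0 = \sqrt{19} + 0 = \sqrt{19}$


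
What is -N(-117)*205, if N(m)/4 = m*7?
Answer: 671580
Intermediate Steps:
N(m) = 28*m (N(m) = 4*(m*7) = 4*(7*m) = 28*m)
-N(-117)*205 = -28*(-117)*205 = -(-3276)*205 = -1*(-671580) = 671580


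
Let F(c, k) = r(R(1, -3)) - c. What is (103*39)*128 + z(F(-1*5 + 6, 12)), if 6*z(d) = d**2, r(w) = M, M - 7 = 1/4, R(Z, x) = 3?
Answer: 49361521/96 ≈ 5.1418e+5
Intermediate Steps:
M = 29/4 (M = 7 + 1/4 = 29/4 ≈ 7.2500)
r(w) = 29/4
F(c, k) = 29/4 - c
z(d) = d**2/6
(103*39)*128 + z(F(-1*5 + 6, 12)) = (103*39)*128 + (29/4 - (-1*5 + 6))**2/6 = 4017*128 + (29/4 - (-5 + 6))**2/6 = 514176 + (29/4 - 1*1)**2/6 = 514176 + (29/4 - 1)**2/6 = 514176 + (25/4)**2/6 = 514176 + (1/6)*(625/16) = 514176 + 625/96 = 49361521/96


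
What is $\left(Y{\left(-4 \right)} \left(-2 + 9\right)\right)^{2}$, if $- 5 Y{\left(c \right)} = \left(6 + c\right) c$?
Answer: $\frac{3136}{25} \approx 125.44$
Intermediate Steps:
$Y{\left(c \right)} = - \frac{c \left(6 + c\right)}{5}$ ($Y{\left(c \right)} = - \frac{\left(6 + c\right) c}{5} = - \frac{c \left(6 + c\right)}{5}$)
$\left(Y{\left(-4 \right)} \left(-2 + 9\right)\right)^{2} = \left(\left(- \frac{1}{5}\right) \left(-4\right) \left(6 - 4\right) \left(-2 + 9\right)\right)^{2} = \left(\left(- \frac{1}{5}\right) \left(-4\right) 2 \cdot 7\right)^{2} = \left(\frac{8}{5} \cdot 7\right)^{2} = \left(\frac{56}{5}\right)^{2} = \frac{3136}{25}$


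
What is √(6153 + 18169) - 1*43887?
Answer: -43887 + √24322 ≈ -43731.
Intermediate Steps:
√(6153 + 18169) - 1*43887 = √24322 - 43887 = -43887 + √24322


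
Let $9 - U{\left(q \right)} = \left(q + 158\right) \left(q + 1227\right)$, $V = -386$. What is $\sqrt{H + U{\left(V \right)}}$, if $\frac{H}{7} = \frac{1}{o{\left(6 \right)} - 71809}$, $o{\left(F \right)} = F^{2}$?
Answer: $\frac{\sqrt{987810015728042}}{71773} \approx 437.9$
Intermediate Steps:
$U{\left(q \right)} = 9 - \left(158 + q\right) \left(1227 + q\right)$ ($U{\left(q \right)} = 9 - \left(q + 158\right) \left(q + 1227\right) = 9 - \left(158 + q\right) \left(1227 + q\right)$)
$H = - \frac{7}{71773}$ ($H = \frac{7}{6^{2} - 71809} = \frac{7}{36 - 71809} = \frac{7}{-71773} = 7 \left(- \frac{1}{71773}\right) = - \frac{7}{71773} \approx -9.753 \cdot 10^{-5}$)
$\sqrt{H + U{\left(V \right)}} = \sqrt{- \frac{7}{71773} - -191757} = \sqrt{- \frac{7}{71773} + 191757} = \sqrt{\frac{13762975154}{71773}} = \frac{\sqrt{987810015728042}}{71773}$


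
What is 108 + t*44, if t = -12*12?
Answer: -6228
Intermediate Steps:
t = -144
108 + t*44 = 108 - 144*44 = 108 - 6336 = -6228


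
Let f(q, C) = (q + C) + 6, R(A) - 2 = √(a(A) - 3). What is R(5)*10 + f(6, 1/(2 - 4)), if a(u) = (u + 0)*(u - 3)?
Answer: 63/2 + 10*√7 ≈ 57.958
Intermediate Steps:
a(u) = u*(-3 + u)
R(A) = 2 + √(-3 + A*(-3 + A)) (R(A) = 2 + √(A*(-3 + A) - 3) = 2 + √(-3 + A*(-3 + A)))
f(q, C) = 6 + C + q (f(q, C) = (C + q) + 6 = 6 + C + q)
R(5)*10 + f(6, 1/(2 - 4)) = (2 + √(-3 + 5*(-3 + 5)))*10 + (6 + 1/(2 - 4) + 6) = (2 + √(-3 + 5*2))*10 + (6 + 1/(-2) + 6) = (2 + √(-3 + 10))*10 + (6 - ½ + 6) = (2 + √7)*10 + 23/2 = (20 + 10*√7) + 23/2 = 63/2 + 10*√7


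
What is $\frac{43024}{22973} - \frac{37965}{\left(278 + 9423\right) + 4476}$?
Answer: $- \frac{262218697}{325688221} \approx -0.80512$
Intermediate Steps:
$\frac{43024}{22973} - \frac{37965}{\left(278 + 9423\right) + 4476} = 43024 \cdot \frac{1}{22973} - \frac{37965}{9701 + 4476} = \frac{43024}{22973} - \frac{37965}{14177} = - \frac{262218697}{325688221}$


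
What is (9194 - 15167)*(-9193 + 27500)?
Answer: -109347711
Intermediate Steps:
(9194 - 15167)*(-9193 + 27500) = -5973*18307 = -109347711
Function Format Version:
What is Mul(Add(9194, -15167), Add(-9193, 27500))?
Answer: -109347711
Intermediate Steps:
Mul(Add(9194, -15167), Add(-9193, 27500)) = Mul(-5973, 18307) = -109347711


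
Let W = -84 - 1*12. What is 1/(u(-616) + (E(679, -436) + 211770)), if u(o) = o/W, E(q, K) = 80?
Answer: 12/2542277 ≈ 4.7202e-6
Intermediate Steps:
W = -96 (W = -84 - 12 = -96)
u(o) = -o/96 (u(o) = o/(-96) = o*(-1/96) = -o/96)
1/(u(-616) + (E(679, -436) + 211770)) = 1/(-1/96*(-616) + (80 + 211770)) = 1/(77/12 + 211850) = 1/(2542277/12) = 12/2542277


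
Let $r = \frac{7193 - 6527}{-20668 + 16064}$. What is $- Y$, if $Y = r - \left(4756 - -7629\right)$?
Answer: $\frac{28510603}{2302} \approx 12385.0$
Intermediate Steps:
$r = - \frac{333}{2302}$ ($r = \frac{666}{-4604} = 666 \left(- \frac{1}{4604}\right) = - \frac{333}{2302} \approx -0.14466$)
$Y = - \frac{28510603}{2302}$ ($Y = - \frac{333}{2302} - \left(4756 - -7629\right) = - \frac{333}{2302} - \left(4756 + 7629\right) = - \frac{333}{2302} - 12385 = - \frac{28510603}{2302} \approx -12385.0$)
$- Y = \left(-1\right) \left(- \frac{28510603}{2302}\right) = \frac{28510603}{2302}$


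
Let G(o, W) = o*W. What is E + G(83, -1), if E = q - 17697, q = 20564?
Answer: 2784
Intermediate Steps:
G(o, W) = W*o
E = 2867 (E = 20564 - 17697 = 2867)
E + G(83, -1) = 2867 - 1*83 = 2867 - 83 = 2784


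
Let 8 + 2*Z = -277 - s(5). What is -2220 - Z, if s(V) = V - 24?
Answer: -2087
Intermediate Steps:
s(V) = -24 + V
Z = -133 (Z = -4 + (-277 - (-24 + 5))/2 = -4 + (-277 - 1*(-19))/2 = -4 + (-277 + 19)/2 = -4 + (½)*(-258) = -4 - 129 = -133)
-2220 - Z = -2220 - 1*(-133) = -2220 + 133 = -2087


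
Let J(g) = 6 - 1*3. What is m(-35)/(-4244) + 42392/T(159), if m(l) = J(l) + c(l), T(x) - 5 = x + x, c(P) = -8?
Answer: 179913263/1370812 ≈ 131.25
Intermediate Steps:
T(x) = 5 + 2*x (T(x) = 5 + (x + x) = 5 + 2*x)
J(g) = 3 (J(g) = 6 - 3 = 3)
m(l) = -5 (m(l) = 3 - 8 = -5)
m(-35)/(-4244) + 42392/T(159) = -5/(-4244) + 42392/(5 + 2*159) = -5*(-1/4244) + 42392/(5 + 318) = 5/4244 + 42392/323 = 179913263/1370812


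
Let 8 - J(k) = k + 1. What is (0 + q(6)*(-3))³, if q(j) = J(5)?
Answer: -216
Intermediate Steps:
J(k) = 7 - k (J(k) = 8 - (k + 1) = 8 - (1 + k) = 8 + (-1 - k) = 7 - k)
q(j) = 2 (q(j) = 7 - 1*5 = 7 - 5 = 2)
(0 + q(6)*(-3))³ = (0 + 2*(-3))³ = (0 - 6)³ = (-6)³ = -216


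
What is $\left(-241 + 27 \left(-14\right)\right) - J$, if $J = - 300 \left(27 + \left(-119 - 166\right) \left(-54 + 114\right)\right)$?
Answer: $-5122519$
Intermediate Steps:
$J = 5121900$ ($J = - 300 \left(27 - 17100\right) = \left(-300\right) \left(-17073\right) = 5121900$)
$\left(-241 + 27 \left(-14\right)\right) - J = \left(-241 + 27 \left(-14\right)\right) - 5121900 = \left(-241 - 378\right) - 5121900 = -619 - 5121900 = -5122519$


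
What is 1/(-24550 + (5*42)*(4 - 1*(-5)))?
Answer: -1/22660 ≈ -4.4131e-5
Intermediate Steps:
1/(-24550 + (5*42)*(4 - 1*(-5))) = 1/(-24550 + 210*(4 + 5)) = 1/(-24550 + 210*9) = 1/(-24550 + 1890) = 1/(-22660) = -1/22660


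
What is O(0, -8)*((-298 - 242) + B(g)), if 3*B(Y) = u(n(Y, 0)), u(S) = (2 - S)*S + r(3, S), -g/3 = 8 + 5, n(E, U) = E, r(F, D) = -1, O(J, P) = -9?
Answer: 9660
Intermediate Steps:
g = -39 (g = -3*(8 + 5) = -3*13 = -39)
u(S) = -1 + S*(2 - S) (u(S) = (2 - S)*S - 1 = S*(2 - S) - 1 = -1 + S*(2 - S))
B(Y) = -⅓ - Y²/3 + 2*Y/3 (B(Y) = (-1 - Y² + 2*Y)/3 = -⅓ - Y²/3 + 2*Y/3)
O(0, -8)*((-298 - 242) + B(g)) = -9*((-298 - 242) + (-⅓ - ⅓*(-39)² + (⅔)*(-39))) = -9*(-540 + (-⅓ - ⅓*1521 - 26)) = -9*(-540 + (-⅓ - 507 - 26)) = -9*(-540 - 1600/3) = -9*(-3220/3) = 9660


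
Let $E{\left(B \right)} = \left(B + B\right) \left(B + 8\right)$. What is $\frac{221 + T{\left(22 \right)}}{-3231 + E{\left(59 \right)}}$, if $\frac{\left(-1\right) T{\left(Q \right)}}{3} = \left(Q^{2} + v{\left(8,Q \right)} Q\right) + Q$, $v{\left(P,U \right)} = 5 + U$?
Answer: $- \frac{3079}{4675} \approx -0.65861$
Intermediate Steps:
$E{\left(B \right)} = 2 B \left(8 + B\right)$
$T{\left(Q \right)} = - 3 Q - 3 Q^{2} - 3 Q \left(5 + Q\right)$ ($T{\left(Q \right)} = - 3 \left(\left(Q^{2} + \left(5 + Q\right) Q\right) + Q\right) = - 3 \left(\left(Q^{2} + Q \left(5 + Q\right)\right) + Q\right) = - 3 \left(Q + Q^{2} + Q \left(5 + Q\right)\right) = - 3 Q - 3 Q^{2} - 3 Q \left(5 + Q\right)$)
$\frac{221 + T{\left(22 \right)}}{-3231 + E{\left(59 \right)}} = \frac{221 - 132 \left(3 + 22\right)}{-3231 + 2 \cdot 59 \left(8 + 59\right)} = \frac{221 - 132 \cdot 25}{-3231 + 2 \cdot 59 \cdot 67} = \frac{221 - 3300}{-3231 + 7906} = - \frac{3079}{4675}$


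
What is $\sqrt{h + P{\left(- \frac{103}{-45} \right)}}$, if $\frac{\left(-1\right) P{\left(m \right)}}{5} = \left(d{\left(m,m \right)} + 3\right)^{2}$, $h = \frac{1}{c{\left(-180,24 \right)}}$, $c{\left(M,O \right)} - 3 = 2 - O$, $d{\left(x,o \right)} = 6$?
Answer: $\frac{4 i \sqrt{9139}}{19} \approx 20.126 i$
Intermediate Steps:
$c{\left(M,O \right)} = 5 - O$ ($c{\left(M,O \right)} = 3 - \left(-2 + O\right) = 5 - O$)
$h = - \frac{1}{19}$ ($h = \frac{1}{5 - 24} = \frac{1}{-19} = - \frac{1}{19} \approx -0.052632$)
$P{\left(m \right)} = -405$ ($P{\left(m \right)} = - 5 \left(6 + 3\right)^{2} = - 5 \cdot 9^{2} = \left(-5\right) 81 = -405$)
$\sqrt{h + P{\left(- \frac{103}{-45} \right)}} = \sqrt{- \frac{1}{19} - 405} = \sqrt{- \frac{7696}{19}} = \frac{4 i \sqrt{9139}}{19}$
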